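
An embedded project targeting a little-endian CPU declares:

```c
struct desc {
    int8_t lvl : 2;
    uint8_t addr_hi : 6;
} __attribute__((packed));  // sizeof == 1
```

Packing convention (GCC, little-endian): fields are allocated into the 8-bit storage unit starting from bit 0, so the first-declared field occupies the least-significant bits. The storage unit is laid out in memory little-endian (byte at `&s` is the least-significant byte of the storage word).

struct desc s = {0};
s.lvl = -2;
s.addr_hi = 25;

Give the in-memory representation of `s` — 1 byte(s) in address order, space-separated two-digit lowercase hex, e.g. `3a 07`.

66

[0+:2] lvl=-2 & 0x3 = 0x2; word=0x02
[2+:6] addr_hi=25 & 0x3f = 0x19; word=0x66
word = 0x66 → little-endian bytes:
  [0]=0x66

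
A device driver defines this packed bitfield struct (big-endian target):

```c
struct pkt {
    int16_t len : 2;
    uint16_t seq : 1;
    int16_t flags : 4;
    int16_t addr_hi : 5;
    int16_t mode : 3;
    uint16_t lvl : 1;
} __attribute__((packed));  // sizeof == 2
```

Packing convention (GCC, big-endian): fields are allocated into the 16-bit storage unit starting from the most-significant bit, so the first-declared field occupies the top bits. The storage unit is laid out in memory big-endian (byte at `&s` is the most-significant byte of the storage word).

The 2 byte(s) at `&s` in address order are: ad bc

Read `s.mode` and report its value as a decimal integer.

[0]=0xad [1]=0xbc (big-endian) → word 0xadbc
len [14+:2] = (word>>14) & 0x3 = 2
seq [13+:1] = (word>>13) & 0x1 = 1
flags [9+:4] = (word>>9) & 0xf = 6
addr_hi [4+:5] = (word>>4) & 0x1f = 27
mode [1+:3] = (word>>1) & 0x7 = 6  ←
lvl [0+:1] = (word>>0) & 0x1 = 0
mode signed 3b, MSB=1: 6 - 8 = -2

-2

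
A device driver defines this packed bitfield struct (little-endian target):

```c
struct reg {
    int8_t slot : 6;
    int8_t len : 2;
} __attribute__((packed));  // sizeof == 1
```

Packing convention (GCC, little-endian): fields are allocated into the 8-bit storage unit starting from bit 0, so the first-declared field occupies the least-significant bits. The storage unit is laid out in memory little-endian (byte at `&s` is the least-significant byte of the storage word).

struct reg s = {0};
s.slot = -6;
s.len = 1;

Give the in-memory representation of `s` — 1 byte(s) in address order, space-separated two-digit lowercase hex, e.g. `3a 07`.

slot:6 = -6 → 0x3a << 0 → word 0x3a
len:2 = 1 → 0x1 << 6 → word 0x7a
word = 0x7a → little-endian bytes:
  [0]=0x7a

7a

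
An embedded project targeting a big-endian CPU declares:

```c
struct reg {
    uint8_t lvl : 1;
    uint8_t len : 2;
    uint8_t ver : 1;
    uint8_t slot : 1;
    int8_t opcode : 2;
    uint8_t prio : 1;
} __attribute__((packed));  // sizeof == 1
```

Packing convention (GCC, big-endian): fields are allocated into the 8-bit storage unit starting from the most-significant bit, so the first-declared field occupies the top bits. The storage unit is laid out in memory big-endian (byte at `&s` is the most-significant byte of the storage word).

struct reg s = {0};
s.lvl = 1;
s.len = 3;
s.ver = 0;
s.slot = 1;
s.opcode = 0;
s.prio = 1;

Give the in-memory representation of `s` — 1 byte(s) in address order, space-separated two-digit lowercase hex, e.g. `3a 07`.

e9

lvl (1b) val=1 bits=0x1 at bit 7: 0x80
len (2b) val=3 bits=0x3 at bit 5: 0xe0
ver (1b) val=0 bits=0x0 at bit 4: 0xe0
slot (1b) val=1 bits=0x1 at bit 3: 0xe8
opcode (2b) val=0 bits=0x0 at bit 1: 0xe8
prio (1b) val=1 bits=0x1 at bit 0: 0xe9
word = 0xe9 → big-endian bytes:
  [0]=0xe9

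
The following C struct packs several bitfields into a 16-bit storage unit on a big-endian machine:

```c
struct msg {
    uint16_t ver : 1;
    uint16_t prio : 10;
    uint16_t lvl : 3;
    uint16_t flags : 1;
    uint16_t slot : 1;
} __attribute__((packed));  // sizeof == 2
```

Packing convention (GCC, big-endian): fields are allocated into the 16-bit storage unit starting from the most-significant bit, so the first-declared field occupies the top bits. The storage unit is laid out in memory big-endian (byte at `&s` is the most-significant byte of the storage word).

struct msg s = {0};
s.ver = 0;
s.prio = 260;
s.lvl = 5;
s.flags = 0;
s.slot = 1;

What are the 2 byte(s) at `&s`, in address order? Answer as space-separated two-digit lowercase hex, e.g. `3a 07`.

20 95

ver (1b) val=0 bits=0x0 at bit 15: 0x0000
prio (10b) val=260 bits=0x104 at bit 5: 0x2080
lvl (3b) val=5 bits=0x5 at bit 2: 0x2094
flags (1b) val=0 bits=0x0 at bit 1: 0x2094
slot (1b) val=1 bits=0x1 at bit 0: 0x2095
word = 0x2095 → big-endian bytes:
  [0]=0x20  [1]=0x95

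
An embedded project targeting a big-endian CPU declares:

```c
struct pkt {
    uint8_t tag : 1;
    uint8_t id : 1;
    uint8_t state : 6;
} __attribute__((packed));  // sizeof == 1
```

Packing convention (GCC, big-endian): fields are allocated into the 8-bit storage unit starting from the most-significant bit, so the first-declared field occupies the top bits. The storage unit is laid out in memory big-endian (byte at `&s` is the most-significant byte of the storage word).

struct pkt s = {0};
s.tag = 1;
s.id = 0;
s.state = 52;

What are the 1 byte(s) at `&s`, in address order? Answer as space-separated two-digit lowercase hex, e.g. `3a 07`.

tag (1b) val=1 bits=0x1 at bit 7: 0x80
id (1b) val=0 bits=0x0 at bit 6: 0x80
state (6b) val=52 bits=0x34 at bit 0: 0xb4
word = 0xb4 → big-endian bytes:
  [0]=0xb4

b4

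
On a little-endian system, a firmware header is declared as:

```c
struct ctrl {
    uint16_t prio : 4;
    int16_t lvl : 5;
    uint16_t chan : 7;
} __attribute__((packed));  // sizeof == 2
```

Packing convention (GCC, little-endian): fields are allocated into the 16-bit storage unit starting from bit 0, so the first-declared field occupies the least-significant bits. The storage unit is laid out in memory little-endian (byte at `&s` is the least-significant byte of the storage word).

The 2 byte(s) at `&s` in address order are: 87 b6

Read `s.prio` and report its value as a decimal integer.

[0]=0x87 [1]=0xb6 (little-endian) → word 0xb687
prio [0+:4] = (word>>0) & 0xf = 7  ←
lvl [4+:5] = (word>>4) & 0x1f = 8
chan [9+:7] = (word>>9) & 0x7f = 91

7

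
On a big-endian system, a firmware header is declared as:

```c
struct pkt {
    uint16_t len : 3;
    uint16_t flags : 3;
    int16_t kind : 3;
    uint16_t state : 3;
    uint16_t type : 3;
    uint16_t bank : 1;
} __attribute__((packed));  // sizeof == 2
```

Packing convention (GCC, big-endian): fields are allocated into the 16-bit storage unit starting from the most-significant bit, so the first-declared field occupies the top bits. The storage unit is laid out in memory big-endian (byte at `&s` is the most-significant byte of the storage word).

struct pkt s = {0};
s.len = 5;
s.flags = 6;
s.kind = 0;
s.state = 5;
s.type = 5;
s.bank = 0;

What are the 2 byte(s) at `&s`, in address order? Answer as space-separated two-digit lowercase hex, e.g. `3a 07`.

b8 5a

len:3 = 5 → 0x5 << 13 → word 0xa000
flags:3 = 6 → 0x6 << 10 → word 0xb800
kind:3 = 0 → 0x0 << 7 → word 0xb800
state:3 = 5 → 0x5 << 4 → word 0xb850
type:3 = 5 → 0x5 << 1 → word 0xb85a
bank:1 = 0 → 0x0 << 0 → word 0xb85a
word = 0xb85a → big-endian bytes:
  [0]=0xb8  [1]=0x5a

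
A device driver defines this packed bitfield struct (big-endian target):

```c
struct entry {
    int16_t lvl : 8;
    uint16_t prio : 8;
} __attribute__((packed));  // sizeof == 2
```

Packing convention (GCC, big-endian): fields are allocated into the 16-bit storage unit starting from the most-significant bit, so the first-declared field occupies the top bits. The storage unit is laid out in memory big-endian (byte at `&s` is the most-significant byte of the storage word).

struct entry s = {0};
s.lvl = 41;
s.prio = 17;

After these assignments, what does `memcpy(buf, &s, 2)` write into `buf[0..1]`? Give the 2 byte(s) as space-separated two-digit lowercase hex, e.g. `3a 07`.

[8+:8] lvl=41 & 0xff = 0x29; word=0x2900
[0+:8] prio=17 & 0xff = 0x11; word=0x2911
word = 0x2911 → big-endian bytes:
  [0]=0x29  [1]=0x11

29 11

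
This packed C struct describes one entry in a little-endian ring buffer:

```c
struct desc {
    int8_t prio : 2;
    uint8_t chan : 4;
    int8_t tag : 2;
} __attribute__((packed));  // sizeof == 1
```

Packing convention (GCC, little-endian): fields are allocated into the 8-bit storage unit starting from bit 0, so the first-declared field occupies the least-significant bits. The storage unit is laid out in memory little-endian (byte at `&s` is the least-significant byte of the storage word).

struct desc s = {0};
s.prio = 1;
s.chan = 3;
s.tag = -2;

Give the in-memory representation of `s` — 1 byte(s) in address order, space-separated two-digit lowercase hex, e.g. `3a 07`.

[0+:2] prio=1 & 0x3 = 0x1; word=0x01
[2+:4] chan=3 & 0xf = 0x3; word=0x0d
[6+:2] tag=-2 & 0x3 = 0x2; word=0x8d
word = 0x8d → little-endian bytes:
  [0]=0x8d

8d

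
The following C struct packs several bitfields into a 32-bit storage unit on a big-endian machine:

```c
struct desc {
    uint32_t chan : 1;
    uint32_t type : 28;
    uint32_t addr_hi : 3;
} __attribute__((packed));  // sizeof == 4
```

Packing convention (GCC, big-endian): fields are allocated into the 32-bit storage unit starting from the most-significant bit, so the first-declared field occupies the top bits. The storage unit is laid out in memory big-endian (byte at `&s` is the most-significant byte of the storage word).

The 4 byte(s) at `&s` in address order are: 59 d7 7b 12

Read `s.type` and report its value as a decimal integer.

[0]=0x59 [1]=0xd7 [2]=0x7b [3]=0x12 (big-endian) → word 0x59d77b12
chan [31+:1] = (word>>31) & 0x1 = 0
type [3+:28] = (word>>3) & 0xfffffff = 188411746  ←
addr_hi [0+:3] = (word>>0) & 0x7 = 2

188411746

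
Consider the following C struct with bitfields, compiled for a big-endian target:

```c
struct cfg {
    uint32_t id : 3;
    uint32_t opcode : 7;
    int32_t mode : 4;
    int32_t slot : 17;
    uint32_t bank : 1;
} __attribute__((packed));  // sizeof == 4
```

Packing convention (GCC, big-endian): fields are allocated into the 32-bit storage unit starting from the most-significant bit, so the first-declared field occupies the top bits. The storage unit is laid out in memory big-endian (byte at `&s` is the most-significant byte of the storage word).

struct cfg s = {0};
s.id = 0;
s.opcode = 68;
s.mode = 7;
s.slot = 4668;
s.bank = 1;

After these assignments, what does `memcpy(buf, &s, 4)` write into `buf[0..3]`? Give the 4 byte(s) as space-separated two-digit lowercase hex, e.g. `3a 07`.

[29+:3] id=0 & 0x7 = 0x0; word=0x00000000
[22+:7] opcode=68 & 0x7f = 0x44; word=0x11000000
[18+:4] mode=7 & 0xf = 0x7; word=0x111c0000
[1+:17] slot=4668 & 0x1ffff = 0x123c; word=0x111c2478
[0+:1] bank=1 & 0x1 = 0x1; word=0x111c2479
word = 0x111c2479 → big-endian bytes:
  [0]=0x11  [1]=0x1c  [2]=0x24  [3]=0x79

11 1c 24 79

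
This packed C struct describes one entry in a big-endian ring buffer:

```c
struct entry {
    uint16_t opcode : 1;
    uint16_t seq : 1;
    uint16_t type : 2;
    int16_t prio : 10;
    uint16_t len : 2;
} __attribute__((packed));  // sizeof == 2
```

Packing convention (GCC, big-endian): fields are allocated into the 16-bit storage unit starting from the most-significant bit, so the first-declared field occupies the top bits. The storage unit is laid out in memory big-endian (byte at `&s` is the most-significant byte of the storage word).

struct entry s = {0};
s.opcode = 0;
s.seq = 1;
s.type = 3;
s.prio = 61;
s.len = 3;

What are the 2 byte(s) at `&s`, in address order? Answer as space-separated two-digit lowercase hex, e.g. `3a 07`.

opcode (1b) val=0 bits=0x0 at bit 15: 0x0000
seq (1b) val=1 bits=0x1 at bit 14: 0x4000
type (2b) val=3 bits=0x3 at bit 12: 0x7000
prio (10b) val=61 bits=0x3d at bit 2: 0x70f4
len (2b) val=3 bits=0x3 at bit 0: 0x70f7
word = 0x70f7 → big-endian bytes:
  [0]=0x70  [1]=0xf7

70 f7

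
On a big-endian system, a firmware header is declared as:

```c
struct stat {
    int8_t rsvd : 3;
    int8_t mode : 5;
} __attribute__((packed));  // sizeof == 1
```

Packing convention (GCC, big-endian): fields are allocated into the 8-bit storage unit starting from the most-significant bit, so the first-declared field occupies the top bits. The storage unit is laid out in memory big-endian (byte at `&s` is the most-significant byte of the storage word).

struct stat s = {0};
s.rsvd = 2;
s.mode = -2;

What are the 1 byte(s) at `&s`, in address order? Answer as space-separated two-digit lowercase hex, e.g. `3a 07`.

[5+:3] rsvd=2 & 0x7 = 0x2; word=0x40
[0+:5] mode=-2 & 0x1f = 0x1e; word=0x5e
word = 0x5e → big-endian bytes:
  [0]=0x5e

5e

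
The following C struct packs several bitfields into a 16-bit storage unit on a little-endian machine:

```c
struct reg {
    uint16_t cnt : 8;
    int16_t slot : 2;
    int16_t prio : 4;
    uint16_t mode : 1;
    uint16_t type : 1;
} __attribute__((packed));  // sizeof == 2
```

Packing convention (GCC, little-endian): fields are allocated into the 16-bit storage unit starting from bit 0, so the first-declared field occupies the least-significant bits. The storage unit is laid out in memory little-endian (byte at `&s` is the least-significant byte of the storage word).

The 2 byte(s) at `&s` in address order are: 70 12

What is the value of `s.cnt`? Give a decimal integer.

112

[0]=0x70 [1]=0x12 (little-endian) → word 0x1270
cnt:8 @ bit 0 → (0x1270>>0)&0xff = 0x70  ←
slot:2 @ bit 8 → (0x1270>>8)&0x3 = 0x2
prio:4 @ bit 10 → (0x1270>>10)&0xf = 0x4
mode:1 @ bit 14 → (0x1270>>14)&0x1 = 0x0
type:1 @ bit 15 → (0x1270>>15)&0x1 = 0x0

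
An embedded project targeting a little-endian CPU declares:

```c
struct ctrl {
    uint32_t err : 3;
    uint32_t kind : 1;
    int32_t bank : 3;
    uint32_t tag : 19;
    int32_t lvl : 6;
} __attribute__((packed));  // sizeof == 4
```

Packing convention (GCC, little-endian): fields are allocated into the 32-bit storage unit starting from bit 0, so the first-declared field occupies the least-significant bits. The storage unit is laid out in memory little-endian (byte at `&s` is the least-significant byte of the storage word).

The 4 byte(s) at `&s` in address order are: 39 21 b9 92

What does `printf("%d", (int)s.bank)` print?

[0]=0x39 [1]=0x21 [2]=0xb9 [3]=0x92 (little-endian) → word 0x92b92139
err [0+:3] = (word>>0) & 0x7 = 1
kind [3+:1] = (word>>3) & 0x1 = 1
bank [4+:3] = (word>>4) & 0x7 = 3  ←
tag [7+:19] = (word>>7) & 0x7ffff = 356930
lvl [26+:6] = (word>>26) & 0x3f = 36
bank signed 3b, MSB=0: value = 3

3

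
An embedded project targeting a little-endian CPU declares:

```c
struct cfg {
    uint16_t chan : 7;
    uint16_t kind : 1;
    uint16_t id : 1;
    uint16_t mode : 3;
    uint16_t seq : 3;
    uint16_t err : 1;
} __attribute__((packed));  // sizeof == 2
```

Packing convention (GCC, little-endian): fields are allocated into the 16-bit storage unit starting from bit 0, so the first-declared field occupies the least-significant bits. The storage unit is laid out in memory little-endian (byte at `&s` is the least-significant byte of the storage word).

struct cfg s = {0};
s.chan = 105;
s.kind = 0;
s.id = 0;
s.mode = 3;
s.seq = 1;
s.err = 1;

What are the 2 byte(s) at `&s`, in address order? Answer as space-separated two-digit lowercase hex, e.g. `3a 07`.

chan:7 = 105 → 0x69 << 0 → word 0x0069
kind:1 = 0 → 0x0 << 7 → word 0x0069
id:1 = 0 → 0x0 << 8 → word 0x0069
mode:3 = 3 → 0x3 << 9 → word 0x0669
seq:3 = 1 → 0x1 << 12 → word 0x1669
err:1 = 1 → 0x1 << 15 → word 0x9669
word = 0x9669 → little-endian bytes:
  [0]=0x69  [1]=0x96

69 96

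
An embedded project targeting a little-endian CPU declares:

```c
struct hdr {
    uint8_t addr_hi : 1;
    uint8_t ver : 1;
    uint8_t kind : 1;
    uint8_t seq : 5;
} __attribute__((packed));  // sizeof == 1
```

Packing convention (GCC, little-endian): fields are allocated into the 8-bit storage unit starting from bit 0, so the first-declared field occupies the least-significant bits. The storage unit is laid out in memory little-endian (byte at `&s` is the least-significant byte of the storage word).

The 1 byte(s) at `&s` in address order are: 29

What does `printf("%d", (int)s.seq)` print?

5

[0]=0x29 (little-endian) → word 0x29
addr_hi:1 @ bit 0 → (0x29>>0)&0x1 = 0x1
ver:1 @ bit 1 → (0x29>>1)&0x1 = 0x0
kind:1 @ bit 2 → (0x29>>2)&0x1 = 0x0
seq:5 @ bit 3 → (0x29>>3)&0x1f = 0x5  ←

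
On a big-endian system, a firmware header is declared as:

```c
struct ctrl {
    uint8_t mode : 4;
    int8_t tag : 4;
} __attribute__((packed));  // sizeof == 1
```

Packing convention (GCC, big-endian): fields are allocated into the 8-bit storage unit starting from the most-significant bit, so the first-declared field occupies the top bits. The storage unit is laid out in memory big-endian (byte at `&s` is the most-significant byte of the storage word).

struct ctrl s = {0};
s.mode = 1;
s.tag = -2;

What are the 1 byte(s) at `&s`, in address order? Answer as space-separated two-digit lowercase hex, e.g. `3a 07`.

mode:4 = 1 → 0x1 << 4 → word 0x10
tag:4 = -2 → 0xe << 0 → word 0x1e
word = 0x1e → big-endian bytes:
  [0]=0x1e

1e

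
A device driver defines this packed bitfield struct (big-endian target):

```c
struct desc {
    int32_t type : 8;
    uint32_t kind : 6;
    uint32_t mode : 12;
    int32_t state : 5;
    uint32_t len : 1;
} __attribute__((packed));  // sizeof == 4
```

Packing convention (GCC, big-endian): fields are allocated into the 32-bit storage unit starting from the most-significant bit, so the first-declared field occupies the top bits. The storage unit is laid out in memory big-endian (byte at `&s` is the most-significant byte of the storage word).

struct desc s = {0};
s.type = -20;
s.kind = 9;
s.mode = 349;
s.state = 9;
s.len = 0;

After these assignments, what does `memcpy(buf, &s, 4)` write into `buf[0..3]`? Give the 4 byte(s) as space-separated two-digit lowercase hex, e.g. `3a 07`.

type:8 = -20 → 0xec << 24 → word 0xec000000
kind:6 = 9 → 0x9 << 18 → word 0xec240000
mode:12 = 349 → 0x15d << 6 → word 0xec245740
state:5 = 9 → 0x9 << 1 → word 0xec245752
len:1 = 0 → 0x0 << 0 → word 0xec245752
word = 0xec245752 → big-endian bytes:
  [0]=0xec  [1]=0x24  [2]=0x57  [3]=0x52

ec 24 57 52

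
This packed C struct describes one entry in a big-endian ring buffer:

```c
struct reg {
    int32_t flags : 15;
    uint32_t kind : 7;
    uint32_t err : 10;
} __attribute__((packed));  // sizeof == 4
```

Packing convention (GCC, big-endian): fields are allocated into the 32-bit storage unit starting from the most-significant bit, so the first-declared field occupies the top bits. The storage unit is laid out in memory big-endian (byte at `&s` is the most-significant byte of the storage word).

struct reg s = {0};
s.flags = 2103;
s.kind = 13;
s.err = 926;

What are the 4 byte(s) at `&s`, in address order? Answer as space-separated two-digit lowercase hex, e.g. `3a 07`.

flags:15 = 2103 → 0x837 << 17 → word 0x106e0000
kind:7 = 13 → 0xd << 10 → word 0x106e3400
err:10 = 926 → 0x39e << 0 → word 0x106e379e
word = 0x106e379e → big-endian bytes:
  [0]=0x10  [1]=0x6e  [2]=0x37  [3]=0x9e

10 6e 37 9e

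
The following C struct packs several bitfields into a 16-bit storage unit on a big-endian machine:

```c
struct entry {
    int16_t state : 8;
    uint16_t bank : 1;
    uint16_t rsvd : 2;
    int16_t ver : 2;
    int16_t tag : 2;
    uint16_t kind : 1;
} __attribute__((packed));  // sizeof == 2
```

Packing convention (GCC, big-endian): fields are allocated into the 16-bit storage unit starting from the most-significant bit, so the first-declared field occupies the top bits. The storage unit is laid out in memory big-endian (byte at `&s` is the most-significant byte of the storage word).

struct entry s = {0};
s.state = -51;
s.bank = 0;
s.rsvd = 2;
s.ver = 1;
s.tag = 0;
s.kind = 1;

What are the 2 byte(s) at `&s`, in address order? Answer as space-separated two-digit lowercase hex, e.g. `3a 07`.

state (8b) val=-51 bits=0xcd at bit 8: 0xcd00
bank (1b) val=0 bits=0x0 at bit 7: 0xcd00
rsvd (2b) val=2 bits=0x2 at bit 5: 0xcd40
ver (2b) val=1 bits=0x1 at bit 3: 0xcd48
tag (2b) val=0 bits=0x0 at bit 1: 0xcd48
kind (1b) val=1 bits=0x1 at bit 0: 0xcd49
word = 0xcd49 → big-endian bytes:
  [0]=0xcd  [1]=0x49

cd 49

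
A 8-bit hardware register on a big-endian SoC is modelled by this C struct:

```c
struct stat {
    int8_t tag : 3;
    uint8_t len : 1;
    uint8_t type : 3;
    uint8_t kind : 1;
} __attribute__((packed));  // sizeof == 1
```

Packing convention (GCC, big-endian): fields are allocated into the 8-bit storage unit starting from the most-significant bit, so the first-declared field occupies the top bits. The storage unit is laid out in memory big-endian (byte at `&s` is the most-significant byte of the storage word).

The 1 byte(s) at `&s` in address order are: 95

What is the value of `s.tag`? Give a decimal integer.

-4

[0]=0x95 (big-endian) → word 0x95
tag [5+:3] = (word>>5) & 0x7 = 4  ←
len [4+:1] = (word>>4) & 0x1 = 1
type [1+:3] = (word>>1) & 0x7 = 2
kind [0+:1] = (word>>0) & 0x1 = 1
tag signed 3b, MSB=1: 4 - 8 = -4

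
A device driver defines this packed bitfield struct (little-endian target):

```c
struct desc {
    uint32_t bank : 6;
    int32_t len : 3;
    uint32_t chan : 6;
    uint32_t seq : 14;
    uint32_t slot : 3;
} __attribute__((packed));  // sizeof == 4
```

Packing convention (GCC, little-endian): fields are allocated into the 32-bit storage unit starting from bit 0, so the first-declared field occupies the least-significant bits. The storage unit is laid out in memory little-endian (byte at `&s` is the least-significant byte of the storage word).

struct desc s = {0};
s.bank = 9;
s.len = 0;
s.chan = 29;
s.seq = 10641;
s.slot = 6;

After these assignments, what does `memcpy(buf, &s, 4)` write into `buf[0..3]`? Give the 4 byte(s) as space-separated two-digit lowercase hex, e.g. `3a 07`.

09 ba c8 d4

bank (6b) val=9 bits=0x9 at bit 0: 0x00000009
len (3b) val=0 bits=0x0 at bit 6: 0x00000009
chan (6b) val=29 bits=0x1d at bit 9: 0x00003a09
seq (14b) val=10641 bits=0x2991 at bit 15: 0x14c8ba09
slot (3b) val=6 bits=0x6 at bit 29: 0xd4c8ba09
word = 0xd4c8ba09 → little-endian bytes:
  [0]=0x09  [1]=0xba  [2]=0xc8  [3]=0xd4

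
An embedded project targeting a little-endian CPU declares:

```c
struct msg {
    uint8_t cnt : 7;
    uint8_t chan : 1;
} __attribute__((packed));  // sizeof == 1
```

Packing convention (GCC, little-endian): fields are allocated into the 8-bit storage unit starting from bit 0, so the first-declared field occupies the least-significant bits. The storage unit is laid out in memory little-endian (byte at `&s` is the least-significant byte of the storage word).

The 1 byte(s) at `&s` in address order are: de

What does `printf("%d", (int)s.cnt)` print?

[0]=0xde (little-endian) → word 0xde
cnt [0+:7] = (word>>0) & 0x7f = 94  ←
chan [7+:1] = (word>>7) & 0x1 = 1

94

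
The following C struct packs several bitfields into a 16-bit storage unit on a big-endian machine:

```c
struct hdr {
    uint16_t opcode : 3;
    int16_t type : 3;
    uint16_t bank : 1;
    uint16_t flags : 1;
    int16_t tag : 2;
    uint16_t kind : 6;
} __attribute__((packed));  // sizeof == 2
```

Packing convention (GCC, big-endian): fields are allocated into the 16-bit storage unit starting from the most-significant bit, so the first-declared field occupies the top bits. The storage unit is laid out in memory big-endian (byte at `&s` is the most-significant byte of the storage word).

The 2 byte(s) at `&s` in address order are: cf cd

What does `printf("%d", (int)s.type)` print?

[0]=0xcf [1]=0xcd (big-endian) → word 0xcfcd
opcode [13+:3] = (word>>13) & 0x7 = 6
type [10+:3] = (word>>10) & 0x7 = 3  ←
bank [9+:1] = (word>>9) & 0x1 = 1
flags [8+:1] = (word>>8) & 0x1 = 1
tag [6+:2] = (word>>6) & 0x3 = 3
kind [0+:6] = (word>>0) & 0x3f = 13
type signed 3b, MSB=0: value = 3

3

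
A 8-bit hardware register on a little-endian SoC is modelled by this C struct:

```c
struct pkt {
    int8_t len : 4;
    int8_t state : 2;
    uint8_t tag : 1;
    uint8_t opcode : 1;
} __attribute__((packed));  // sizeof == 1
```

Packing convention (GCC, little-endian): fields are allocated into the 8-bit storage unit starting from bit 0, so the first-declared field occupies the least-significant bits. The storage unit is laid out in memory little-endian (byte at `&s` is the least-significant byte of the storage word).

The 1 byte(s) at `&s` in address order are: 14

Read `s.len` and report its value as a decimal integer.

4

[0]=0x14 (little-endian) → word 0x14
len:4 @ bit 0 → (0x14>>0)&0xf = 0x4  ←
state:2 @ bit 4 → (0x14>>4)&0x3 = 0x1
tag:1 @ bit 6 → (0x14>>6)&0x1 = 0x0
opcode:1 @ bit 7 → (0x14>>7)&0x1 = 0x0
len signed 4b, MSB=0: value = 4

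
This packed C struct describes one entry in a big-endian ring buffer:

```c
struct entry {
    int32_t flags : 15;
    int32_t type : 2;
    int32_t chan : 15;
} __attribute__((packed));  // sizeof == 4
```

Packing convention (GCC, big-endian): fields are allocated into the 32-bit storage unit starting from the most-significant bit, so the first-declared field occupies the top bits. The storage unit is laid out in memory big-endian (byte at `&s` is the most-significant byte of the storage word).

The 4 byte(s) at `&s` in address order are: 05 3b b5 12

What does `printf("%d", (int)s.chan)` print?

[0]=0x05 [1]=0x3b [2]=0xb5 [3]=0x12 (big-endian) → word 0x053bb512
flags [17+:15] = (word>>17) & 0x7fff = 669
type [15+:2] = (word>>15) & 0x3 = 3
chan [0+:15] = (word>>0) & 0x7fff = 13586  ←
chan signed 15b, MSB=0: value = 13586

13586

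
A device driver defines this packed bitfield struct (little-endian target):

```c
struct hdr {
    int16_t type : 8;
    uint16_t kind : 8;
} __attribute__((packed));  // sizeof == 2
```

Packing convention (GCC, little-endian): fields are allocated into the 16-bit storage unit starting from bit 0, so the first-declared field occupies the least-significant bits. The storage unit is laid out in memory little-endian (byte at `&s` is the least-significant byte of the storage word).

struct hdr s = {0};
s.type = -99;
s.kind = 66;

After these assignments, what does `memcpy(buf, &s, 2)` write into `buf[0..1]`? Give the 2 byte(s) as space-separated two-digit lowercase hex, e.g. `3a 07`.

9d 42

type (8b) val=-99 bits=0x9d at bit 0: 0x009d
kind (8b) val=66 bits=0x42 at bit 8: 0x429d
word = 0x429d → little-endian bytes:
  [0]=0x9d  [1]=0x42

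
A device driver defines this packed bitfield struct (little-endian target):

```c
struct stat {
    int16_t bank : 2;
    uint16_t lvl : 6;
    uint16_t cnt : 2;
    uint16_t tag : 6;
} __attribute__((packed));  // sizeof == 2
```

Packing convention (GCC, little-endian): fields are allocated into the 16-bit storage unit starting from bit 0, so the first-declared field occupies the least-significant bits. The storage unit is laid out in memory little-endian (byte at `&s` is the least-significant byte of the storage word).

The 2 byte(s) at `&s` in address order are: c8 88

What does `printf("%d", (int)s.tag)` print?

[0]=0xc8 [1]=0x88 (little-endian) → word 0x88c8
bank:2 @ bit 0 → (0x88c8>>0)&0x3 = 0x0
lvl:6 @ bit 2 → (0x88c8>>2)&0x3f = 0x32
cnt:2 @ bit 8 → (0x88c8>>8)&0x3 = 0x0
tag:6 @ bit 10 → (0x88c8>>10)&0x3f = 0x22  ←

34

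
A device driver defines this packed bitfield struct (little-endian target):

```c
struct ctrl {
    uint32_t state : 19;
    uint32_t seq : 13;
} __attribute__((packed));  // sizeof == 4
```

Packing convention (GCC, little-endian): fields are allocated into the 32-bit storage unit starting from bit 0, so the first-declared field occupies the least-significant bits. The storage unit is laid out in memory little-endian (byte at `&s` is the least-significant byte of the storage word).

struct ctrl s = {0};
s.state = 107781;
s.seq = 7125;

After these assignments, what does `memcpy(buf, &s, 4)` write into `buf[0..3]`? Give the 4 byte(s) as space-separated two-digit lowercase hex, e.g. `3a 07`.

05 a5 a9 de

state:19 = 107781 → 0x1a505 << 0 → word 0x0001a505
seq:13 = 7125 → 0x1bd5 << 19 → word 0xdea9a505
word = 0xdea9a505 → little-endian bytes:
  [0]=0x05  [1]=0xa5  [2]=0xa9  [3]=0xde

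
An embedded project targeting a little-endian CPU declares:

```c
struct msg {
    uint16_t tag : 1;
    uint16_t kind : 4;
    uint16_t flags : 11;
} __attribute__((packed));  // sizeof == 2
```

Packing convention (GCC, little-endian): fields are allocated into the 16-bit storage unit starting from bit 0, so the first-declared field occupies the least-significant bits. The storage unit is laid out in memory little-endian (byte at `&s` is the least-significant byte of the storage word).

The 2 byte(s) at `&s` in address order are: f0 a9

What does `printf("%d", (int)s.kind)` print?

[0]=0xf0 [1]=0xa9 (little-endian) → word 0xa9f0
tag:1 @ bit 0 → (0xa9f0>>0)&0x1 = 0x0
kind:4 @ bit 1 → (0xa9f0>>1)&0xf = 0x8  ←
flags:11 @ bit 5 → (0xa9f0>>5)&0x7ff = 0x54f

8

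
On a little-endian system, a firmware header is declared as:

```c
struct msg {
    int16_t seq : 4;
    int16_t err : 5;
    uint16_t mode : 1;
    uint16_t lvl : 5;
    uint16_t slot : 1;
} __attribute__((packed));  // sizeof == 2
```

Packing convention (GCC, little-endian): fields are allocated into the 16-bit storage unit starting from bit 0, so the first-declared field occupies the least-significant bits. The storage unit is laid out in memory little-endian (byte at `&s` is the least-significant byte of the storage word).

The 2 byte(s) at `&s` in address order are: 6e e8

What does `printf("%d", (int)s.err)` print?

[0]=0x6e [1]=0xe8 (little-endian) → word 0xe86e
seq:4 @ bit 0 → (0xe86e>>0)&0xf = 0xe
err:5 @ bit 4 → (0xe86e>>4)&0x1f = 0x6  ←
mode:1 @ bit 9 → (0xe86e>>9)&0x1 = 0x0
lvl:5 @ bit 10 → (0xe86e>>10)&0x1f = 0x1a
slot:1 @ bit 15 → (0xe86e>>15)&0x1 = 0x1
err signed 5b, MSB=0: value = 6

6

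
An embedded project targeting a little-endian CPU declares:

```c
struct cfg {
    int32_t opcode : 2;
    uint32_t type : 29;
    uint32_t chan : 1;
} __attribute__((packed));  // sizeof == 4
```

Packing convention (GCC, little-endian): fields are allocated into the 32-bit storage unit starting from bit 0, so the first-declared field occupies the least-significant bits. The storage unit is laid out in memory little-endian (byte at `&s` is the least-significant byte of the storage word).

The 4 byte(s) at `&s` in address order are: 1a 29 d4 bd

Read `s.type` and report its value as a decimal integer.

[0]=0x1a [1]=0x29 [2]=0xd4 [3]=0xbd (little-endian) → word 0xbdd4291a
opcode:2 @ bit 0 → (0xbdd4291a>>0)&0x3 = 0x2
type:29 @ bit 2 → (0xbdd4291a>>2)&0x1fffffff = 0xf750a46  ←
chan:1 @ bit 31 → (0xbdd4291a>>31)&0x1 = 0x1

259328582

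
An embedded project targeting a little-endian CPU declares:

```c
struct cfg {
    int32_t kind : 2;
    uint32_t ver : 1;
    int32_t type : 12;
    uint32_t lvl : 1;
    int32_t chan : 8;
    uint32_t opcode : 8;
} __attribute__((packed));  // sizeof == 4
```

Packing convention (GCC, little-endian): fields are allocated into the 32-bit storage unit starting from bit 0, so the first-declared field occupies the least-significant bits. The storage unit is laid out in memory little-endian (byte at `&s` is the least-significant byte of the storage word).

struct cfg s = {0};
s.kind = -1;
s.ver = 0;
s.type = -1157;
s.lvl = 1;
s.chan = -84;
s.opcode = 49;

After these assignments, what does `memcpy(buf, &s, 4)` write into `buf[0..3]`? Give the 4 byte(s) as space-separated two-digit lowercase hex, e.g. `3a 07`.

db db ac 31

[0+:2] kind=-1 & 0x3 = 0x3; word=0x00000003
[2+:1] ver=0 & 0x1 = 0x0; word=0x00000003
[3+:12] type=-1157 & 0xfff = 0xb7b; word=0x00005bdb
[15+:1] lvl=1 & 0x1 = 0x1; word=0x0000dbdb
[16+:8] chan=-84 & 0xff = 0xac; word=0x00acdbdb
[24+:8] opcode=49 & 0xff = 0x31; word=0x31acdbdb
word = 0x31acdbdb → little-endian bytes:
  [0]=0xdb  [1]=0xdb  [2]=0xac  [3]=0x31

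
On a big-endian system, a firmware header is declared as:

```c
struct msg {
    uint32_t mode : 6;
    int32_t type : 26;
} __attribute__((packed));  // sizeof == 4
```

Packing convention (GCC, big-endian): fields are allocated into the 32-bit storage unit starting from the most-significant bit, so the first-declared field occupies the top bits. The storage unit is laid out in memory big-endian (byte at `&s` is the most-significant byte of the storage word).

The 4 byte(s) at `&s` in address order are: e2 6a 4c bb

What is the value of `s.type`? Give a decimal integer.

[0]=0xe2 [1]=0x6a [2]=0x4c [3]=0xbb (big-endian) → word 0xe26a4cbb
mode:6 @ bit 26 → (0xe26a4cbb>>26)&0x3f = 0x38
type:26 @ bit 0 → (0xe26a4cbb>>0)&0x3ffffff = 0x26a4cbb  ←
type signed 26b, MSB=1: 40520891 - 67108864 = -26587973

-26587973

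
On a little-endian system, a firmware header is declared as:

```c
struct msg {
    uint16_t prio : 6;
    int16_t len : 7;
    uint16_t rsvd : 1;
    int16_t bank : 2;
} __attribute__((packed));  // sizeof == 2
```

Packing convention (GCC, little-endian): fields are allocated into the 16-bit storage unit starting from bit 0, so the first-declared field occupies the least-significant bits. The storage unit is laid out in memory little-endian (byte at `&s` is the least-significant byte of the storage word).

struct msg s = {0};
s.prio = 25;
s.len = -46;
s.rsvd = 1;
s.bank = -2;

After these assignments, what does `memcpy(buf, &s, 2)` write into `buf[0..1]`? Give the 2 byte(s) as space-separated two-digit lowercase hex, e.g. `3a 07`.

prio (6b) val=25 bits=0x19 at bit 0: 0x0019
len (7b) val=-46 bits=0x52 at bit 6: 0x1499
rsvd (1b) val=1 bits=0x1 at bit 13: 0x3499
bank (2b) val=-2 bits=0x2 at bit 14: 0xb499
word = 0xb499 → little-endian bytes:
  [0]=0x99  [1]=0xb4

99 b4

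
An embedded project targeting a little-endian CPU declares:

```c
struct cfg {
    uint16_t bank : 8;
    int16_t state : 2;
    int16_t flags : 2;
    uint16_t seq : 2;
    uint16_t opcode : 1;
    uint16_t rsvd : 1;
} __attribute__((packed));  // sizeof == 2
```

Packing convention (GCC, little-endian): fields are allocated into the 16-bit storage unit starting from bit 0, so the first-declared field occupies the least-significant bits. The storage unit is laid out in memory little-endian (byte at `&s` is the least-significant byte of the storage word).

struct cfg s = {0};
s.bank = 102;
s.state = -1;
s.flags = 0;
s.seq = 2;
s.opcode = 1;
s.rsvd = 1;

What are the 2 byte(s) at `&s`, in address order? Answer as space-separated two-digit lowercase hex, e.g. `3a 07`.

bank (8b) val=102 bits=0x66 at bit 0: 0x0066
state (2b) val=-1 bits=0x3 at bit 8: 0x0366
flags (2b) val=0 bits=0x0 at bit 10: 0x0366
seq (2b) val=2 bits=0x2 at bit 12: 0x2366
opcode (1b) val=1 bits=0x1 at bit 14: 0x6366
rsvd (1b) val=1 bits=0x1 at bit 15: 0xe366
word = 0xe366 → little-endian bytes:
  [0]=0x66  [1]=0xe3

66 e3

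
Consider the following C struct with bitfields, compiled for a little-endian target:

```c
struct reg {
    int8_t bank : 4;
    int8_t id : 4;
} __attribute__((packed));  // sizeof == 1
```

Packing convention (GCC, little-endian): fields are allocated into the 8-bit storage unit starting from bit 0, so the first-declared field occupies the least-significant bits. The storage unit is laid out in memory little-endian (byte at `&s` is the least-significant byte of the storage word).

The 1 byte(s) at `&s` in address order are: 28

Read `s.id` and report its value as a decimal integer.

[0]=0x28 (little-endian) → word 0x28
bank [0+:4] = (word>>0) & 0xf = 8
id [4+:4] = (word>>4) & 0xf = 2  ←
id signed 4b, MSB=0: value = 2

2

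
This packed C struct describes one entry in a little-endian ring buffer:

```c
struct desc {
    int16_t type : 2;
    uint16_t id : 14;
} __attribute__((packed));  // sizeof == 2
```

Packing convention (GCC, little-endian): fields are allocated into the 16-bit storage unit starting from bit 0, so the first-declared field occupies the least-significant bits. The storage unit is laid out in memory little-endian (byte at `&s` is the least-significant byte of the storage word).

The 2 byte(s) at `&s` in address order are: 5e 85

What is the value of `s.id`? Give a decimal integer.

8535

[0]=0x5e [1]=0x85 (little-endian) → word 0x855e
type [0+:2] = (word>>0) & 0x3 = 2
id [2+:14] = (word>>2) & 0x3fff = 8535  ←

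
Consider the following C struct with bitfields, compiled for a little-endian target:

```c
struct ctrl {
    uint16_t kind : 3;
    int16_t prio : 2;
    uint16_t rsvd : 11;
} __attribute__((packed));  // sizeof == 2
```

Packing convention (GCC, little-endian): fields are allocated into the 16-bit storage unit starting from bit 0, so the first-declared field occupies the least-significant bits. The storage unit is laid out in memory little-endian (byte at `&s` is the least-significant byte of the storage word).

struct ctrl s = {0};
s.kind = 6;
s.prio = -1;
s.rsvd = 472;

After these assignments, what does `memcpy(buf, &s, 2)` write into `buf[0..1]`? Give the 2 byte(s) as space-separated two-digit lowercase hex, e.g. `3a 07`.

kind (3b) val=6 bits=0x6 at bit 0: 0x0006
prio (2b) val=-1 bits=0x3 at bit 3: 0x001e
rsvd (11b) val=472 bits=0x1d8 at bit 5: 0x3b1e
word = 0x3b1e → little-endian bytes:
  [0]=0x1e  [1]=0x3b

1e 3b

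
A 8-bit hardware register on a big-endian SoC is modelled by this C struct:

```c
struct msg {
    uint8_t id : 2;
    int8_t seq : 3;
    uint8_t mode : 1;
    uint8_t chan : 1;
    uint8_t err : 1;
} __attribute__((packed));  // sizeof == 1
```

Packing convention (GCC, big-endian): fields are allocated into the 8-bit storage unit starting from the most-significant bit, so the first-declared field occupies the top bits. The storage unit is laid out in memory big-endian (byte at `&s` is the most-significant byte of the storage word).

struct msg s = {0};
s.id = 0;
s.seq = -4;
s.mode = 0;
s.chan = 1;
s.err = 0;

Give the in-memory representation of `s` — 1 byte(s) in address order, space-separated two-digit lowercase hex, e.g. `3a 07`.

id (2b) val=0 bits=0x0 at bit 6: 0x00
seq (3b) val=-4 bits=0x4 at bit 3: 0x20
mode (1b) val=0 bits=0x0 at bit 2: 0x20
chan (1b) val=1 bits=0x1 at bit 1: 0x22
err (1b) val=0 bits=0x0 at bit 0: 0x22
word = 0x22 → big-endian bytes:
  [0]=0x22

22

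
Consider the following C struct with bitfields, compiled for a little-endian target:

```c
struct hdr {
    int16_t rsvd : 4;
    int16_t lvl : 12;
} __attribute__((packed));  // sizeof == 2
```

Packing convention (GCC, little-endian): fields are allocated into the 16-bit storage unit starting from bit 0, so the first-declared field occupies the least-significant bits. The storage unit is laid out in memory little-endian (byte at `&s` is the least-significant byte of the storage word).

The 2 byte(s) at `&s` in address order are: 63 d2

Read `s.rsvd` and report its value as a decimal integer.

3

[0]=0x63 [1]=0xd2 (little-endian) → word 0xd263
rsvd:4 @ bit 0 → (0xd263>>0)&0xf = 0x3  ←
lvl:12 @ bit 4 → (0xd263>>4)&0xfff = 0xd26
rsvd signed 4b, MSB=0: value = 3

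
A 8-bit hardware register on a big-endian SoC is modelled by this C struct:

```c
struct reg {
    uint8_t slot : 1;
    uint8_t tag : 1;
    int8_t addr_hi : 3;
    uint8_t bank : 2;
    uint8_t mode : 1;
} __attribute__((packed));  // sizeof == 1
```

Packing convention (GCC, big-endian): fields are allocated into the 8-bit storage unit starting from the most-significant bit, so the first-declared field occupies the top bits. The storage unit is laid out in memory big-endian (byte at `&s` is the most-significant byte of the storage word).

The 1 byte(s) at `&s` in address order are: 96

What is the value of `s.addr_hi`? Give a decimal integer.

[0]=0x96 (big-endian) → word 0x96
slot [7+:1] = (word>>7) & 0x1 = 1
tag [6+:1] = (word>>6) & 0x1 = 0
addr_hi [3+:3] = (word>>3) & 0x7 = 2  ←
bank [1+:2] = (word>>1) & 0x3 = 3
mode [0+:1] = (word>>0) & 0x1 = 0
addr_hi signed 3b, MSB=0: value = 2

2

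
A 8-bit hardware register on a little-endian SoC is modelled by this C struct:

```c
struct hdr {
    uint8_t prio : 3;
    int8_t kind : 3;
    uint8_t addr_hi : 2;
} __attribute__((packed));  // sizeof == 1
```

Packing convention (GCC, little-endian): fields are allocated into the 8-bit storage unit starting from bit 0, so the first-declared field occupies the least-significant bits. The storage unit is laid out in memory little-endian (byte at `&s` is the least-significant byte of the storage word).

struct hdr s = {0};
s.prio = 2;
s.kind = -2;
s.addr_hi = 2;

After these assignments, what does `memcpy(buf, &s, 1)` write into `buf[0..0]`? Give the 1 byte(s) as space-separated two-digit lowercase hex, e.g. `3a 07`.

prio (3b) val=2 bits=0x2 at bit 0: 0x02
kind (3b) val=-2 bits=0x6 at bit 3: 0x32
addr_hi (2b) val=2 bits=0x2 at bit 6: 0xb2
word = 0xb2 → little-endian bytes:
  [0]=0xb2

b2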